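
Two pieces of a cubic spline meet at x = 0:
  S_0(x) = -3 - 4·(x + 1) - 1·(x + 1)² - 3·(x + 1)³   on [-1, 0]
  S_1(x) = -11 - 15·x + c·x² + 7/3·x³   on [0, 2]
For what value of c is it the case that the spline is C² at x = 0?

S_0''(x) = -2 - 18·(x + 1), so S_0''(0) = -20. On the right, S_1''(0) = 2c, so c = -10.

-10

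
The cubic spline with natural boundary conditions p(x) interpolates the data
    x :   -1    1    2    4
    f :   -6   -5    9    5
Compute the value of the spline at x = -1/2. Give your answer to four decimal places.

-8.3482

With M_i denoting the second derivative at x_i, h_i = 2, 1, 2, and Δ_i = (y_(i+1) − y_i)/h_i = 1/2, 14, -2:
  2·M_0 + 6·M_1 + 1·M_2 = 6(Δ_1 - Δ_0) = 81
  1·M_1 + 6·M_2 + 2·M_3 = 6(Δ_2 - Δ_1) = -96
Natural end conditions: M_0 = M_3 = 0.
Solving: M_0 = 0, M_1 = 582/35, M_2 = -657/35, M_3 = 0.
On [-1, 1], p(x) = -6 - 353/70·(x + 1) + 0·(x + 1)² + 97/70·(x + 1)³.
With (x + 1) = 1/2: p(-1/2) = -935/112.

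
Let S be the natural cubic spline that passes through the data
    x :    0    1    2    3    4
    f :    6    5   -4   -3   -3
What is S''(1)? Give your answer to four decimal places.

-17.2500

Write m_i for S''(x_i). With h_i = 1, 1, 1, 1 and divided differences Δ_i = -1, -9, 1, 0, the continuity of S' gives the tridiagonal system
  1·m_0 + 4·m_1 + 1·m_2 = 6(Δ_1 - Δ_0) = -48
  1·m_1 + 4·m_2 + 1·m_3 = 6(Δ_2 - Δ_1) = 60
  1·m_2 + 4·m_3 + 1·m_4 = 6(Δ_3 - Δ_2) = -6
Natural end conditions: m_0 = m_4 = 0.
Hence m_0 = 0, m_1 = -69/4, m_2 = 21, m_3 = -27/4, m_4 = 0.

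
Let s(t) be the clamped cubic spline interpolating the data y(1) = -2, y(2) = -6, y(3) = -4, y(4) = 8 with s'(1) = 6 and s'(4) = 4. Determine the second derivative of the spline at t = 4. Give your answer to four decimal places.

-34.1333

Write M_i for s''(x_i). With h_i = 1, 1, 1 and divided differences Δ_i = -4, 2, 12, the continuity of s' gives the tridiagonal system
  1·M_0 + 4·M_1 + 1·M_2 = 6(Δ_1 - Δ_0) = 36
  1·M_1 + 4·M_2 + 1·M_3 = 6(Δ_2 - Δ_1) = 60
Clamped end conditions give two more equations: 2h_0·M_0 + h_0·M_1 = 6(Δ_0 - s'(1)) = -60 and h_2·M_2 + 2h_2·M_3 = 6(s'(4) - Δ_2) = -48.
Hence M_0 = -548/15, M_1 = 196/15, M_2 = 304/15, M_3 = -512/15.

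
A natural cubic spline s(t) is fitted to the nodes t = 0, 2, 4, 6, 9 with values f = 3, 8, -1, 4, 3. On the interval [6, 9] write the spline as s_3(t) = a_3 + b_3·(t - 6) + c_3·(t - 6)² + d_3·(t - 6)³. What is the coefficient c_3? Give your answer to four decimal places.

-1.6373

With σ_i denoting the second derivative at x_i, h_i = 2, 2, 2, 3, and Δ_i = (y_(i+1) − y_i)/h_i = 5/2, -9/2, 5/2, -1/3:
  2·σ_0 + 8·σ_1 + 2·σ_2 = 6(Δ_1 - Δ_0) = -42
  2·σ_1 + 8·σ_2 + 2·σ_3 = 6(Δ_2 - Δ_1) = 42
  2·σ_2 + 10·σ_3 + 3·σ_4 = 6(Δ_3 - Δ_2) = -17
Natural end conditions: σ_0 = σ_4 = 0.
Hence σ_0 = 0, σ_1 = -1025/142, σ_2 = 559/71, σ_3 = -465/142, σ_4 = 0.
On [6, 9], with s_3(t) = a_3 + b_3·(t - 6) + c_3·(t - 6)² + d_3·(t - 6)³: c_3 = σ_3/2 = -465/284, d_3 = (σ_4 - σ_3)/(6h_3) = 155/852, b_3 = Δ_3 - h_3(2σ_3 + σ_4)/6 = 1253/426.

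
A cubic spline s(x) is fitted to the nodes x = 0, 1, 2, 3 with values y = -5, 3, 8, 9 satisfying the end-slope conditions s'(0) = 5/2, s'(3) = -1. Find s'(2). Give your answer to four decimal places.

2.6333

Write m_i for s''(x_i). With h_i = 1, 1, 1 and divided differences Δ_i = 8, 5, 1, the continuity of s' gives the tridiagonal system
  1·m_0 + 4·m_1 + 1·m_2 = 6(Δ_1 - Δ_0) = -18
  1·m_1 + 4·m_2 + 1·m_3 = 6(Δ_2 - Δ_1) = -24
Clamped end conditions give two more equations: 2h_0·m_0 + h_0·m_1 = 6(Δ_0 - s'(0)) = 33 and h_2·m_2 + 2h_2·m_3 = 6(s'(3) - Δ_2) = -12.
Solving the tridiagonal system: m_0 = 316/15, m_1 = -137/15, m_2 = -38/15, m_3 = -71/15.
On [2, 3], s'(x) = b_2 + 2c_2·(x - 2) + 3d_2·(x - 2)² with b_2 = Δ_2 - h_2(2m_2 + m_3)/6 = 79/30, c_2 = m_2/2 = -19/15, d_2 = (m_3 - m_2)/(6h_2) = -11/30. So s'(2) = 79/30.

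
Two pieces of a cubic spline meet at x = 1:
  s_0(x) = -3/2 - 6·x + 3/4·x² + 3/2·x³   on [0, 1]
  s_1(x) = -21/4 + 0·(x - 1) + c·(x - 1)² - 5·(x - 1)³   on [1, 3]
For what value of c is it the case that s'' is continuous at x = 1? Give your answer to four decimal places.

5.2500

s_0''(x) = 3/2 + 9·x, so s_0''(1) = 21/2. On the right, s_1''(1) = 2c, so c = 21/4.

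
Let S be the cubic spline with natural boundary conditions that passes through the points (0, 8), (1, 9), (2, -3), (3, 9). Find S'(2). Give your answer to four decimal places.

Write M_i for S''(x_i). With h_i = 1, 1, 1 and divided differences Δ_i = 1, -12, 12, the continuity of S' gives the tridiagonal system
  1·M_0 + 4·M_1 + 1·M_2 = 6(Δ_1 - Δ_0) = -78
  1·M_1 + 4·M_2 + 1·M_3 = 6(Δ_2 - Δ_1) = 144
Natural end conditions: M_0 = M_3 = 0.
Hence M_0 = 0, M_1 = -152/5, M_2 = 218/5, M_3 = 0.
On [2, 3], S'(x) = b_2 + 2c_2·(x - 2) + 3d_2·(x - 2)² with b_2 = Δ_2 - h_2(2M_2 + M_3)/6 = -38/15, c_2 = M_2/2 = 109/5, d_2 = (M_3 - M_2)/(6h_2) = -109/15. So S'(2) = -38/15.

-2.5333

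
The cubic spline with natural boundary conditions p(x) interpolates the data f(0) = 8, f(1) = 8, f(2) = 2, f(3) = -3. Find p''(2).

With σ_i denoting the second derivative at x_i, h_i = 1, 1, 1, and Δ_i = (y_(i+1) − y_i)/h_i = 0, -6, -5:
  1·σ_0 + 4·σ_1 + 1·σ_2 = 6(Δ_1 - Δ_0) = -36
  1·σ_1 + 4·σ_2 + 1·σ_3 = 6(Δ_2 - Δ_1) = 6
Natural end conditions: σ_0 = σ_3 = 0.
Solving the tridiagonal system: σ_0 = 0, σ_1 = -10, σ_2 = 4, σ_3 = 0.

4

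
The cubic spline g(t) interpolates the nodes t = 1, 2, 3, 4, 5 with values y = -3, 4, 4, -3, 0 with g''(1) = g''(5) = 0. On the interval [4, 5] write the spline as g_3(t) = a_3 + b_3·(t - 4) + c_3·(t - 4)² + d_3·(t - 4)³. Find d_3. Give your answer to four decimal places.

-3.0536

Write σ_i for g''(x_i). With h_i = 1, 1, 1, 1 and divided differences Δ_i = 7, 0, -7, 3, the continuity of g' gives the tridiagonal system
  1·σ_0 + 4·σ_1 + 1·σ_2 = 6(Δ_1 - Δ_0) = -42
  1·σ_1 + 4·σ_2 + 1·σ_3 = 6(Δ_2 - Δ_1) = -42
  1·σ_2 + 4·σ_3 + 1·σ_4 = 6(Δ_3 - Δ_2) = 60
Natural end conditions: σ_0 = σ_4 = 0.
Forward elimination and back-substitution give σ_0 = 0, σ_1 = -201/28, σ_2 = -93/7, σ_3 = 513/28, σ_4 = 0.
On [4, 5], with g_3(t) = a_3 + b_3·(t - 4) + c_3·(t - 4)² + d_3·(t - 4)³: c_3 = σ_3/2 = 513/56, d_3 = (σ_4 - σ_3)/(6h_3) = -171/56, b_3 = Δ_3 - h_3(2σ_3 + σ_4)/6 = -87/28.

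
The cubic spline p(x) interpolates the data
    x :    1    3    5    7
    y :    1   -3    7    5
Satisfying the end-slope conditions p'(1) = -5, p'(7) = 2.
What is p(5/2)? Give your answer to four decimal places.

Put M_i = p'' at the i-th knot. Here h = (2, 2, 2) and Δ = (-2, 5, -1), so the interior equations h_(i-1)·M_(i-1) + 2(h_(i-1)+h_i)·M_i + h_i·M_(i+1) = 6(Δ_i − Δ_(i-1)) read
  2·M_0 + 8·M_1 + 2·M_2 = 6(Δ_1 - Δ_0) = 42
  2·M_1 + 8·M_2 + 2·M_3 = 6(Δ_2 - Δ_1) = -36
Clamped end conditions give two more equations: 2h_0·M_0 + h_0·M_1 = 6(Δ_0 - p'(1)) = 18 and h_2·M_2 + 2h_2·M_3 = 6(p'(7) - Δ_2) = 18.
Solving the tridiagonal system: M_0 = 14/15, M_1 = 107/15, M_2 = -127/15, M_3 = 131/15.
On [1, 3], p(x) = 1 - 5·(x - 1) + 7/15·(x - 1)² + 31/60·(x - 1)³.
With (x - 1) = 3/2: p(5/2) = -593/160.

-3.7063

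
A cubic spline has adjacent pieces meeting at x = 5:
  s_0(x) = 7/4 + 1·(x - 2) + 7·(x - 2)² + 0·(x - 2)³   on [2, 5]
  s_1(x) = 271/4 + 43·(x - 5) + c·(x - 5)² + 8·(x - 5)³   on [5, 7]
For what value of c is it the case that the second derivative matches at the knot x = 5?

s_0''(x) = 14 + 0·(x - 2), so s_0''(5) = 14. On the right, s_1''(5) = 2c, so c = 7.

7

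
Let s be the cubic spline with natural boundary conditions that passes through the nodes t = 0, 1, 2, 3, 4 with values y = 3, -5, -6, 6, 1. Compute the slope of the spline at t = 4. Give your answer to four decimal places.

Write m_i for s''(x_i). With h_i = 1, 1, 1, 1 and divided differences Δ_i = -8, -1, 12, -5, the continuity of s' gives the tridiagonal system
  1·m_0 + 4·m_1 + 1·m_2 = 6(Δ_1 - Δ_0) = 42
  1·m_1 + 4·m_2 + 1·m_3 = 6(Δ_2 - Δ_1) = 78
  1·m_2 + 4·m_3 + 1·m_4 = 6(Δ_3 - Δ_2) = -102
Natural end conditions: m_0 = m_4 = 0.
Solving the tridiagonal system: m_0 = 0, m_1 = 27/7, m_2 = 186/7, m_3 = -225/7, m_4 = 0.
On [3, 4], s'(t) = b_3 + 2c_3·(t - 3) + 3d_3·(t - 3)² with b_3 = Δ_3 - h_3(2m_3 + m_4)/6 = 40/7, c_3 = m_3/2 = -225/14, d_3 = (m_4 - m_3)/(6h_3) = 75/14. So s'(4) = -145/14.

-10.3571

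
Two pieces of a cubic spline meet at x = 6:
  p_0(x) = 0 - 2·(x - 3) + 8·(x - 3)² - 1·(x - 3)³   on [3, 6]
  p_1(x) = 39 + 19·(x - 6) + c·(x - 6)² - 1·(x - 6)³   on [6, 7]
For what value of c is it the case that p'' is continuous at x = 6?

-1

p_0''(x) = 16 - 6·(x - 3), so p_0''(6) = -2. On the right, p_1''(6) = 2c, so c = -1.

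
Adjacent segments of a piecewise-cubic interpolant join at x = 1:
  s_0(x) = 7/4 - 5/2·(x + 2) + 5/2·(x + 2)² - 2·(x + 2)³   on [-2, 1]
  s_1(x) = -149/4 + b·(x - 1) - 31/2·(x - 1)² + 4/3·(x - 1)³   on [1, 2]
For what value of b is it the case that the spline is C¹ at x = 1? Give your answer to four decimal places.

-41.5000

s_0'(x) = -5/2 + 5·(x + 2) - 6·(x + 2)², so s_0'(1) = -83/2. On the right, s_1'(1) = b, so b = -83/2.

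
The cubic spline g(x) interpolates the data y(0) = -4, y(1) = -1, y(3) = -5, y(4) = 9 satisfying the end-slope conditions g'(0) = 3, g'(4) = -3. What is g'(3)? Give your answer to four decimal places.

14.2286

With M_i denoting the second derivative at x_i, h_i = 1, 2, 1, and Δ_i = (y_(i+1) − y_i)/h_i = 3, -2, 14:
  1·M_0 + 6·M_1 + 2·M_2 = 6(Δ_1 - Δ_0) = -30
  2·M_1 + 6·M_2 + 1·M_3 = 6(Δ_2 - Δ_1) = 96
Clamped end conditions give two more equations: 2h_0·M_0 + h_0·M_1 = 6(Δ_0 - g'(0)) = 0 and h_2·M_2 + 2h_2·M_3 = 6(g'(4) - Δ_2) = -102.
Forward elimination and back-substitution give M_0 = 306/35, M_1 = -612/35, M_2 = 1158/35, M_3 = -2364/35.
On [3, 4], g'(x) = b_2 + 2c_2·(x - 3) + 3d_2·(x - 3)² with b_2 = Δ_2 - h_2(2M_2 + M_3)/6 = 498/35, c_2 = M_2/2 = 579/35, d_2 = (M_3 - M_2)/(6h_2) = -587/35. So g'(3) = 498/35.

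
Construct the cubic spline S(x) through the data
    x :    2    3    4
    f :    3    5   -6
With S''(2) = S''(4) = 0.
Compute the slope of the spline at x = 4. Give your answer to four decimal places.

Put M_i = S'' at the i-th knot. Here h = (1, 1) and Δ = (2, -11), so the interior equations h_(i-1)·M_(i-1) + 2(h_(i-1)+h_i)·M_i + h_i·M_(i+1) = 6(Δ_i − Δ_(i-1)) read
  1·M_0 + 4·M_1 + 1·M_2 = 6(Δ_1 - Δ_0) = -78
Natural end conditions: M_0 = M_2 = 0.
Hence M_0 = 0, M_1 = -39/2, M_2 = 0.
On [3, 4], S'(x) = b_1 + 2c_1·(x - 3) + 3d_1·(x - 3)² with b_1 = Δ_1 - h_1(2M_1 + M_2)/6 = -9/2, c_1 = M_1/2 = -39/4, d_1 = (M_2 - M_1)/(6h_1) = 13/4. So S'(4) = -57/4.

-14.2500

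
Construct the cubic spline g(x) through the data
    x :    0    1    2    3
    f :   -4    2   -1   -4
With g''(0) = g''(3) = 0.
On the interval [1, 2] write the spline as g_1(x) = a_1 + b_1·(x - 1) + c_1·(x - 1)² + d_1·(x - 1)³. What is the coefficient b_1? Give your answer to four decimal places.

Write M_i for g''(x_i). With h_i = 1, 1, 1 and divided differences Δ_i = 6, -3, -3, the continuity of g' gives the tridiagonal system
  1·M_0 + 4·M_1 + 1·M_2 = 6(Δ_1 - Δ_0) = -54
  1·M_1 + 4·M_2 + 1·M_3 = 6(Δ_2 - Δ_1) = 0
Natural end conditions: M_0 = M_3 = 0.
Hence M_0 = 0, M_1 = -72/5, M_2 = 18/5, M_3 = 0.
On [1, 2], with g_1(x) = a_1 + b_1·(x - 1) + c_1·(x - 1)² + d_1·(x - 1)³: c_1 = M_1/2 = -36/5, d_1 = (M_2 - M_1)/(6h_1) = 3, b_1 = Δ_1 - h_1(2M_1 + M_2)/6 = 6/5.

1.2000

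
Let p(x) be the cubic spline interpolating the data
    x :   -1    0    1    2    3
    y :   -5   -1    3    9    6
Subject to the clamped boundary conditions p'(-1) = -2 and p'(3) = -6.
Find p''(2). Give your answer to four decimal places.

-15.3571

Write M_i for p''(x_i). With h_i = 1, 1, 1, 1 and divided differences Δ_i = 4, 4, 6, -3, the continuity of p' gives the tridiagonal system
  1·M_0 + 4·M_1 + 1·M_2 = 6(Δ_1 - Δ_0) = 0
  1·M_1 + 4·M_2 + 1·M_3 = 6(Δ_2 - Δ_1) = 12
  1·M_2 + 4·M_3 + 1·M_4 = 6(Δ_3 - Δ_2) = -54
Clamped end conditions give two more equations: 2h_0·M_0 + h_0·M_1 = 6(Δ_0 - p'(-1)) = 36 and h_3·M_3 + 2h_3·M_4 = 6(p'(3) - Δ_3) = -18.
Solving: M_0 = 611/28, M_1 = -107/14, M_2 = 35/4, M_3 = -215/14, M_4 = -37/28.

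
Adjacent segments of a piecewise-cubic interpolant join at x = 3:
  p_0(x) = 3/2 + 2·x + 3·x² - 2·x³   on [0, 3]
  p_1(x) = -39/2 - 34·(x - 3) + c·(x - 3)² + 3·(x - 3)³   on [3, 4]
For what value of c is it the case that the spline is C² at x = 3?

p_0''(x) = 6 - 12·x, so p_0''(3) = -30. On the right, p_1''(3) = 2c, so c = -15.

-15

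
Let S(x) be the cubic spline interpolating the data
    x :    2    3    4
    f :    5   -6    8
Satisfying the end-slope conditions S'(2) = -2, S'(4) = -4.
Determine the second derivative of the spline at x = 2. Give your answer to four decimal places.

-65.5000

Put M_i = S'' at the i-th knot. Here h = (1, 1) and Δ = (-11, 14), so the interior equations h_(i-1)·M_(i-1) + 2(h_(i-1)+h_i)·M_i + h_i·M_(i+1) = 6(Δ_i − Δ_(i-1)) read
  1·M_0 + 4·M_1 + 1·M_2 = 6(Δ_1 - Δ_0) = 150
Clamped end conditions give two more equations: 2h_0·M_0 + h_0·M_1 = 6(Δ_0 - S'(2)) = -54 and h_1·M_1 + 2h_1·M_2 = 6(S'(4) - Δ_1) = -108.
Solving: M_0 = -131/2, M_1 = 77, M_2 = -185/2.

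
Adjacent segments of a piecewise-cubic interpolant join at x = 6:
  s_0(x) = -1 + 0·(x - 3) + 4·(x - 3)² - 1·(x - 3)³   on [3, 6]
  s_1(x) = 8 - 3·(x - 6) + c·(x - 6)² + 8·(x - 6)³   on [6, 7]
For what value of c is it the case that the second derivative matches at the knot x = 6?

s_0''(x) = 8 - 6·(x - 3), so s_0''(6) = -10. On the right, s_1''(6) = 2c, so c = -5.

-5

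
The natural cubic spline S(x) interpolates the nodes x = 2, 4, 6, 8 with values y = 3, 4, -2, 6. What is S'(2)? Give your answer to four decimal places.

1.9000

With σ_i denoting the second derivative at x_i, h_i = 2, 2, 2, and Δ_i = (y_(i+1) − y_i)/h_i = 1/2, -3, 4:
  2·σ_0 + 8·σ_1 + 2·σ_2 = 6(Δ_1 - Δ_0) = -21
  2·σ_1 + 8·σ_2 + 2·σ_3 = 6(Δ_2 - Δ_1) = 42
Natural end conditions: σ_0 = σ_3 = 0.
Forward elimination and back-substitution give σ_0 = 0, σ_1 = -21/5, σ_2 = 63/10, σ_3 = 0.
On [2, 4], S'(x) = b_0 + 2c_0·(x - 2) + 3d_0·(x - 2)² with b_0 = Δ_0 - h_0(2σ_0 + σ_1)/6 = 19/10, c_0 = σ_0/2 = 0, d_0 = (σ_1 - σ_0)/(6h_0) = -7/20. So S'(2) = 19/10.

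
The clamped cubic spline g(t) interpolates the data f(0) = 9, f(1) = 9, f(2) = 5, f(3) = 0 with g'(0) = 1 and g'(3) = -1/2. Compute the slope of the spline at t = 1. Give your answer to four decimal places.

-1.7000

Write σ_i for g''(x_i). With h_i = 1, 1, 1 and divided differences Δ_i = 0, -4, -5, the continuity of g' gives the tridiagonal system
  1·σ_0 + 4·σ_1 + 1·σ_2 = 6(Δ_1 - Δ_0) = -24
  1·σ_1 + 4·σ_2 + 1·σ_3 = 6(Δ_2 - Δ_1) = -6
Clamped end conditions give two more equations: 2h_0·σ_0 + h_0·σ_1 = 6(Δ_0 - g'(0)) = -6 and h_2·σ_2 + 2h_2·σ_3 = 6(g'(3) - Δ_2) = 27.
Solving the tridiagonal system: σ_0 = -3/5, σ_1 = -24/5, σ_2 = -21/5, σ_3 = 78/5.
On [1, 2], g'(t) = b_1 + 2c_1·(t - 1) + 3d_1·(t - 1)² with b_1 = Δ_1 - h_1(2σ_1 + σ_2)/6 = -17/10, c_1 = σ_1/2 = -12/5, d_1 = (σ_2 - σ_1)/(6h_1) = 1/10. So g'(1) = -17/10.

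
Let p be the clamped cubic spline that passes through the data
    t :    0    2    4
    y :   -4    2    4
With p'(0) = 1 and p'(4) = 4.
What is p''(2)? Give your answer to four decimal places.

Put σ_i = p'' at the i-th knot. Here h = (2, 2) and Δ = (3, 1), so the interior equations h_(i-1)·σ_(i-1) + 2(h_(i-1)+h_i)·σ_i + h_i·σ_(i+1) = 6(Δ_i − Δ_(i-1)) read
  2·σ_0 + 8·σ_1 + 2·σ_2 = 6(Δ_1 - Δ_0) = -12
Clamped end conditions give two more equations: 2h_0·σ_0 + h_0·σ_1 = 6(Δ_0 - p'(0)) = 12 and h_1·σ_1 + 2h_1·σ_2 = 6(p'(4) - Δ_1) = 18.
Forward elimination and back-substitution give σ_0 = 21/4, σ_1 = -9/2, σ_2 = 27/4.

-4.5000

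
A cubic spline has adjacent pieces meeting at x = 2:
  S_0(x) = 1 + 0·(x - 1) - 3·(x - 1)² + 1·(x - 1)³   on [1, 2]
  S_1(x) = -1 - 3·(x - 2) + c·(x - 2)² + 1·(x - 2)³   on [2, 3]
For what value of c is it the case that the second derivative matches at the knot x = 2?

S_0''(x) = -6 + 6·(x - 1), so S_0''(2) = 0. On the right, S_1''(2) = 2c, so c = 0.

0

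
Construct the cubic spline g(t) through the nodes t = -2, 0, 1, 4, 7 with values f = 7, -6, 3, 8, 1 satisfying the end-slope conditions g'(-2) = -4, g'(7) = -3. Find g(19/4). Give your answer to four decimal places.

Put M_i = g'' at the i-th knot. Here h = (2, 1, 3, 3) and Δ = (-13/2, 9, 5/3, -7/3), so the interior equations h_(i-1)·M_(i-1) + 2(h_(i-1)+h_i)·M_i + h_i·M_(i+1) = 6(Δ_i − Δ_(i-1)) read
  2·M_0 + 6·M_1 + 1·M_2 = 6(Δ_1 - Δ_0) = 93
  1·M_1 + 8·M_2 + 3·M_3 = 6(Δ_2 - Δ_1) = -44
  3·M_2 + 12·M_3 + 3·M_4 = 6(Δ_3 - Δ_2) = -24
Clamped end conditions give two more equations: 2h_0·M_0 + h_0·M_1 = 6(Δ_0 - g'(-2)) = -15 and h_3·M_3 + 2h_3·M_4 = 6(g'(7) - Δ_3) = -4.
Solving: M_0 = -4741/324, M_1 = 1763/81, M_2 = -1349/162, M_3 = 23/81, M_4 = -131/162.
On [4, 7], g(t) = 8 - 239/108·(t - 4) + 23/162·(t - 4)² - 59/972·(t - 4)³.
With (t - 4) = 3/4: g(19/4) = 1637/256.

6.3945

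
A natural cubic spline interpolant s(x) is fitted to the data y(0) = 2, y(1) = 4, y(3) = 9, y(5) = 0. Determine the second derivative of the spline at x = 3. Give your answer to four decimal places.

-5.8636

Put M_i = s'' at the i-th knot. Here h = (1, 2, 2) and Δ = (2, 5/2, -9/2), so the interior equations h_(i-1)·M_(i-1) + 2(h_(i-1)+h_i)·M_i + h_i·M_(i+1) = 6(Δ_i − Δ_(i-1)) read
  1·M_0 + 6·M_1 + 2·M_2 = 6(Δ_1 - Δ_0) = 3
  2·M_1 + 8·M_2 + 2·M_3 = 6(Δ_2 - Δ_1) = -42
Natural end conditions: M_0 = M_3 = 0.
Forward elimination and back-substitution give M_0 = 0, M_1 = 27/11, M_2 = -129/22, M_3 = 0.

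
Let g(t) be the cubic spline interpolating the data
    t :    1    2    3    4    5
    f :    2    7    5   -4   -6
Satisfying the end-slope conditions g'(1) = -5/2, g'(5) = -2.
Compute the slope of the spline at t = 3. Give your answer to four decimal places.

-8.0357

Write m_i for g''(x_i). With h_i = 1, 1, 1, 1 and divided differences Δ_i = 5, -2, -9, -2, the continuity of g' gives the tridiagonal system
  1·m_0 + 4·m_1 + 1·m_2 = 6(Δ_1 - Δ_0) = -42
  1·m_1 + 4·m_2 + 1·m_3 = 6(Δ_2 - Δ_1) = -42
  1·m_2 + 4·m_3 + 1·m_4 = 6(Δ_3 - Δ_2) = 42
Clamped end conditions give two more equations: 2h_0·m_0 + h_0·m_1 = 6(Δ_0 - g'(1)) = 45 and h_3·m_3 + 2h_3·m_4 = 6(g'(5) - Δ_3) = 0.
Solving the tridiagonal system: m_0 = 1693/56, m_1 = -433/28, m_2 = -83/8, m_3 = 419/28, m_4 = -419/56.
On [3, 4], g'(t) = b_2 + 2c_2·(t - 3) + 3d_2·(t - 3)² with b_2 = Δ_2 - h_2(2m_2 + m_3)/6 = -225/28, c_2 = m_2/2 = -83/16, d_2 = (m_3 - m_2)/(6h_2) = 473/112. So g'(3) = -225/28.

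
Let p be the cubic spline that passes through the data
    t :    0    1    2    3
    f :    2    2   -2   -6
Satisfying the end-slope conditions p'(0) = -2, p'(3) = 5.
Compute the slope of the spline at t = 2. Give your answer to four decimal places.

-7.0667

Let M_i = p''(x_i). Step sizes h_i = 1, 1, 1; slopes of the chords Δ_i = (y_(i+1) - y_i)/h_i = 0, -4, -4.
  1·M_0 + 4·M_1 + 1·M_2 = 6(Δ_1 - Δ_0) = -24
  1·M_1 + 4·M_2 + 1·M_3 = 6(Δ_2 - Δ_1) = 0
Clamped end conditions give two more equations: 2h_0·M_0 + h_0·M_1 = 6(Δ_0 - p'(0)) = 12 and h_2·M_2 + 2h_2·M_3 = 6(p'(3) - Δ_2) = 54.
Hence M_0 = 142/15, M_1 = -104/15, M_2 = -86/15, M_3 = 448/15.
On [2, 3], p'(t) = b_2 + 2c_2·(t - 2) + 3d_2·(t - 2)² with b_2 = Δ_2 - h_2(2M_2 + M_3)/6 = -106/15, c_2 = M_2/2 = -43/15, d_2 = (M_3 - M_2)/(6h_2) = 89/15. So p'(2) = -106/15.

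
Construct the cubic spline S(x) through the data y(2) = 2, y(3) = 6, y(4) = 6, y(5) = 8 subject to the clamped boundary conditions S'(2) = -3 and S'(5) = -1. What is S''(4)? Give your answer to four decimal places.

With M_i denoting the second derivative at x_i, h_i = 1, 1, 1, and Δ_i = (y_(i+1) − y_i)/h_i = 4, 0, 2:
  1·M_0 + 4·M_1 + 1·M_2 = 6(Δ_1 - Δ_0) = -24
  1·M_1 + 4·M_2 + 1·M_3 = 6(Δ_2 - Δ_1) = 12
Clamped end conditions give two more equations: 2h_0·M_0 + h_0·M_1 = 6(Δ_0 - S'(2)) = 42 and h_2·M_2 + 2h_2·M_3 = 6(S'(5) - Δ_2) = -18.
Hence M_0 = 434/15, M_1 = -238/15, M_2 = 158/15, M_3 = -214/15.

10.5333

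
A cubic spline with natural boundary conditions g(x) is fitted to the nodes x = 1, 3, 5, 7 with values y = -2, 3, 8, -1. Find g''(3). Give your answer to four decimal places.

Put σ_i = g'' at the i-th knot. Here h = (2, 2, 2) and Δ = (5/2, 5/2, -9/2), so the interior equations h_(i-1)·σ_(i-1) + 2(h_(i-1)+h_i)·σ_i + h_i·σ_(i+1) = 6(Δ_i − Δ_(i-1)) read
  2·σ_0 + 8·σ_1 + 2·σ_2 = 6(Δ_1 - Δ_0) = 0
  2·σ_1 + 8·σ_2 + 2·σ_3 = 6(Δ_2 - Δ_1) = -42
Natural end conditions: σ_0 = σ_3 = 0.
Solving: σ_0 = 0, σ_1 = 7/5, σ_2 = -28/5, σ_3 = 0.

1.4000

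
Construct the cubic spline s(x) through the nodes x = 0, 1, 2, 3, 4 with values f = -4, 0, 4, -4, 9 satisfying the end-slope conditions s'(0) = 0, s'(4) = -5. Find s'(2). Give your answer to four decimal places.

-6.5714

Put σ_i = s'' at the i-th knot. Here h = (1, 1, 1, 1) and Δ = (4, 4, -8, 13), so the interior equations h_(i-1)·σ_(i-1) + 2(h_(i-1)+h_i)·σ_i + h_i·σ_(i+1) = 6(Δ_i − Δ_(i-1)) read
  1·σ_0 + 4·σ_1 + 1·σ_2 = 6(Δ_1 - Δ_0) = 0
  1·σ_1 + 4·σ_2 + 1·σ_3 = 6(Δ_2 - Δ_1) = -72
  1·σ_2 + 4·σ_3 + 1·σ_4 = 6(Δ_3 - Δ_2) = 126
Clamped end conditions give two more equations: 2h_0·σ_0 + h_0·σ_1 = 6(Δ_0 - s'(0)) = 24 and h_3·σ_3 + 2h_3·σ_4 = 6(s'(4) - Δ_3) = -108.
Solving the tridiagonal system: σ_0 = 61/7, σ_1 = 46/7, σ_2 = -35, σ_3 = 430/7, σ_4 = -593/7.
On [2, 3], s'(x) = b_2 + 2c_2·(x - 2) + 3d_2·(x - 2)² with b_2 = Δ_2 - h_2(2σ_2 + σ_3)/6 = -46/7, c_2 = σ_2/2 = -35/2, d_2 = (σ_3 - σ_2)/(6h_2) = 225/14. So s'(2) = -46/7.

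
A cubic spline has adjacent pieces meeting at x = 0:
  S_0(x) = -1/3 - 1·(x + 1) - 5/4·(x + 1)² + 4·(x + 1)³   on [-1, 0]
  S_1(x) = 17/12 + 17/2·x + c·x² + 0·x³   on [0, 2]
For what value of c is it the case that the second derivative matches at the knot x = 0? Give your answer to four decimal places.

10.7500

S_0''(x) = -5/2 + 24·(x + 1), so S_0''(0) = 43/2. On the right, S_1''(0) = 2c, so c = 43/4.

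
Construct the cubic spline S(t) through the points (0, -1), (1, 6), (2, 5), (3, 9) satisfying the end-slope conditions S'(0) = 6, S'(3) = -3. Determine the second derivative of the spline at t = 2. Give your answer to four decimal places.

20.4000

Write m_i for S''(x_i). With h_i = 1, 1, 1 and divided differences Δ_i = 7, -1, 4, the continuity of S' gives the tridiagonal system
  1·m_0 + 4·m_1 + 1·m_2 = 6(Δ_1 - Δ_0) = -48
  1·m_1 + 4·m_2 + 1·m_3 = 6(Δ_2 - Δ_1) = 30
Clamped end conditions give two more equations: 2h_0·m_0 + h_0·m_1 = 6(Δ_0 - S'(0)) = 6 and h_2·m_2 + 2h_2·m_3 = 6(S'(3) - Δ_2) = -42.
Forward elimination and back-substitution give m_0 = 66/5, m_1 = -102/5, m_2 = 102/5, m_3 = -156/5.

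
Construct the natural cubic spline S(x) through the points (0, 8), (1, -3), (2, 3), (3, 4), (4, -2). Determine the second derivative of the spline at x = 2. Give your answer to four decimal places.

-12.8571

Write M_i for S''(x_i). With h_i = 1, 1, 1, 1 and divided differences Δ_i = -11, 6, 1, -6, the continuity of S' gives the tridiagonal system
  1·M_0 + 4·M_1 + 1·M_2 = 6(Δ_1 - Δ_0) = 102
  1·M_1 + 4·M_2 + 1·M_3 = 6(Δ_2 - Δ_1) = -30
  1·M_2 + 4·M_3 + 1·M_4 = 6(Δ_3 - Δ_2) = -42
Natural end conditions: M_0 = M_4 = 0.
Solving the tridiagonal system: M_0 = 0, M_1 = 201/7, M_2 = -90/7, M_3 = -51/7, M_4 = 0.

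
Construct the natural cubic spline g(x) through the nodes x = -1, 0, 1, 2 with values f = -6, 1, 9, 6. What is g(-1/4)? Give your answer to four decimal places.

-1.0781

Let σ_i = g''(x_i). Step sizes h_i = 1, 1, 1; slopes of the chords Δ_i = (y_(i+1) - y_i)/h_i = 7, 8, -3.
  1·σ_0 + 4·σ_1 + 1·σ_2 = 6(Δ_1 - Δ_0) = 6
  1·σ_1 + 4·σ_2 + 1·σ_3 = 6(Δ_2 - Δ_1) = -66
Natural end conditions: σ_0 = σ_3 = 0.
Forward elimination and back-substitution give σ_0 = 0, σ_1 = 6, σ_2 = -18, σ_3 = 0.
On [-1, 0], g(x) = -6 + 6·(x + 1) + 0·(x + 1)² + 1·(x + 1)³.
With (x + 1) = 3/4: g(-1/4) = -69/64.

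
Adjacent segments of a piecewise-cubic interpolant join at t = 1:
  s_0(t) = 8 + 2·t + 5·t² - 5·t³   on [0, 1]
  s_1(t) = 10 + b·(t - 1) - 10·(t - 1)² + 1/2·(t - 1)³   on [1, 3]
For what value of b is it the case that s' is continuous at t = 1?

s_0'(t) = 2 + 10·t - 15·t², so s_0'(1) = -3. On the right, s_1'(1) = b, so b = -3.

-3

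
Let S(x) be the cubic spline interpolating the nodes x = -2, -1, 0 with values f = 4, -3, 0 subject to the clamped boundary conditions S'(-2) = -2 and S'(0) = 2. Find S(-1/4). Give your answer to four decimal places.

-0.8906

Write σ_i for S''(x_i). With h_i = 1, 1 and divided differences Δ_i = -7, 3, the continuity of S' gives the tridiagonal system
  1·σ_0 + 4·σ_1 + 1·σ_2 = 6(Δ_1 - Δ_0) = 60
Clamped end conditions give two more equations: 2h_0·σ_0 + h_0·σ_1 = 6(Δ_0 - S'(-2)) = -30 and h_1·σ_1 + 2h_1·σ_2 = 6(S'(0) - Δ_1) = -6.
Forward elimination and back-substitution give σ_0 = -28, σ_1 = 26, σ_2 = -16.
On [-1, 0], S(x) = -3 - 3·(x + 1) + 13·(x + 1)² - 7·(x + 1)³.
With (x + 1) = 3/4: S(-1/4) = -57/64.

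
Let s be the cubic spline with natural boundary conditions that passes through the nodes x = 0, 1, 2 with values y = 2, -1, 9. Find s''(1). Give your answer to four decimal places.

19.5000

With σ_i denoting the second derivative at x_i, h_i = 1, 1, and Δ_i = (y_(i+1) − y_i)/h_i = -3, 10:
  1·σ_0 + 4·σ_1 + 1·σ_2 = 6(Δ_1 - Δ_0) = 78
Natural end conditions: σ_0 = σ_2 = 0.
Forward elimination and back-substitution give σ_0 = 0, σ_1 = 39/2, σ_2 = 0.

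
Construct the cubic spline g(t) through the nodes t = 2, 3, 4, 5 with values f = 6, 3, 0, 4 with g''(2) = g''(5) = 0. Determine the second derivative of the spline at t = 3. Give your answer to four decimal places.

With M_i denoting the second derivative at x_i, h_i = 1, 1, 1, and Δ_i = (y_(i+1) − y_i)/h_i = -3, -3, 4:
  1·M_0 + 4·M_1 + 1·M_2 = 6(Δ_1 - Δ_0) = 0
  1·M_1 + 4·M_2 + 1·M_3 = 6(Δ_2 - Δ_1) = 42
Natural end conditions: M_0 = M_3 = 0.
Solving the tridiagonal system: M_0 = 0, M_1 = -14/5, M_2 = 56/5, M_3 = 0.

-2.8000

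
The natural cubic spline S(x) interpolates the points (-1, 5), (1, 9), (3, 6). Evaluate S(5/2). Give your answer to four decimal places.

7.1602

With σ_i denoting the second derivative at x_i, h_i = 2, 2, and Δ_i = (y_(i+1) − y_i)/h_i = 2, -3/2:
  2·σ_0 + 8·σ_1 + 2·σ_2 = 6(Δ_1 - Δ_0) = -21
Natural end conditions: σ_0 = σ_2 = 0.
Solving: σ_0 = 0, σ_1 = -21/8, σ_2 = 0.
On [1, 3], S(x) = 9 + 1/4·(x - 1) - 21/16·(x - 1)² + 7/32·(x - 1)³.
With (x - 1) = 3/2: S(5/2) = 1833/256.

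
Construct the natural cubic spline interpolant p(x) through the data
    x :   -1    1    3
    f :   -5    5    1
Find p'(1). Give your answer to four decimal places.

1.5000

With M_i denoting the second derivative at x_i, h_i = 2, 2, and Δ_i = (y_(i+1) − y_i)/h_i = 5, -2:
  2·M_0 + 8·M_1 + 2·M_2 = 6(Δ_1 - Δ_0) = -42
Natural end conditions: M_0 = M_2 = 0.
Solving: M_0 = 0, M_1 = -21/4, M_2 = 0.
On [1, 3], p'(x) = b_1 + 2c_1·(x - 1) + 3d_1·(x - 1)² with b_1 = Δ_1 - h_1(2M_1 + M_2)/6 = 3/2, c_1 = M_1/2 = -21/8, d_1 = (M_2 - M_1)/(6h_1) = 7/16. So p'(1) = 3/2.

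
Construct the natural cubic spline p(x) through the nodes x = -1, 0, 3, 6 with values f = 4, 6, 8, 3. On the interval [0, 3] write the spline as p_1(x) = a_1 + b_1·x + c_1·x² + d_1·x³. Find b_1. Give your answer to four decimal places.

1.7931

With M_i denoting the second derivative at x_i, h_i = 1, 3, 3, and Δ_i = (y_(i+1) − y_i)/h_i = 2, 2/3, -5/3:
  1·M_0 + 8·M_1 + 3·M_2 = 6(Δ_1 - Δ_0) = -8
  3·M_1 + 12·M_2 + 3·M_3 = 6(Δ_2 - Δ_1) = -14
Natural end conditions: M_0 = M_3 = 0.
Solving the tridiagonal system: M_0 = 0, M_1 = -18/29, M_2 = -88/87, M_3 = 0.
On [0, 3], with p_1(x) = a_1 + b_1·x + c_1·x² + d_1·x³: c_1 = M_1/2 = -9/29, d_1 = (M_2 - M_1)/(6h_1) = -17/783, b_1 = Δ_1 - h_1(2M_1 + M_2)/6 = 52/29.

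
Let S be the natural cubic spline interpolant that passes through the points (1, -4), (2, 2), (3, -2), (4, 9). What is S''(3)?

28

Let m_i = S''(x_i). Step sizes h_i = 1, 1, 1; slopes of the chords Δ_i = (y_(i+1) - y_i)/h_i = 6, -4, 11.
  1·m_0 + 4·m_1 + 1·m_2 = 6(Δ_1 - Δ_0) = -60
  1·m_1 + 4·m_2 + 1·m_3 = 6(Δ_2 - Δ_1) = 90
Natural end conditions: m_0 = m_3 = 0.
Forward elimination and back-substitution give m_0 = 0, m_1 = -22, m_2 = 28, m_3 = 0.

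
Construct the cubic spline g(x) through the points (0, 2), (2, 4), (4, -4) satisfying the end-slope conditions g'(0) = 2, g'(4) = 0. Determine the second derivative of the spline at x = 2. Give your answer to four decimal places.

-6.5000

Let σ_i = g''(x_i). Step sizes h_i = 2, 2; slopes of the chords Δ_i = (y_(i+1) - y_i)/h_i = 1, -4.
  2·σ_0 + 8·σ_1 + 2·σ_2 = 6(Δ_1 - Δ_0) = -30
Clamped end conditions give two more equations: 2h_0·σ_0 + h_0·σ_1 = 6(Δ_0 - g'(0)) = -6 and h_1·σ_1 + 2h_1·σ_2 = 6(g'(4) - Δ_1) = 24.
Hence σ_0 = 7/4, σ_1 = -13/2, σ_2 = 37/4.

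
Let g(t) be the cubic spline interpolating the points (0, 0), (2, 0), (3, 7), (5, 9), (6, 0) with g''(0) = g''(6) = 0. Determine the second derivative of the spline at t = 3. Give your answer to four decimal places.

-4.4516

With m_i denoting the second derivative at x_i, h_i = 2, 1, 2, 1, and Δ_i = (y_(i+1) − y_i)/h_i = 0, 7, 1, -9:
  2·m_0 + 6·m_1 + 1·m_2 = 6(Δ_1 - Δ_0) = 42
  1·m_1 + 6·m_2 + 2·m_3 = 6(Δ_2 - Δ_1) = -36
  2·m_2 + 6·m_3 + 1·m_4 = 6(Δ_3 - Δ_2) = -60
Natural end conditions: m_0 = m_4 = 0.
Solving the tridiagonal system: m_0 = 0, m_1 = 240/31, m_2 = -138/31, m_3 = -264/31, m_4 = 0.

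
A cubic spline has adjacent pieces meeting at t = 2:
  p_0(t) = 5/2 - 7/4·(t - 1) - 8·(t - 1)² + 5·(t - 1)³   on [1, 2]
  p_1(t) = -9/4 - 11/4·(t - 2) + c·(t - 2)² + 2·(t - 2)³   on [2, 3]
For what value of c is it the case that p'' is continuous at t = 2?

p_0''(t) = -16 + 30·(t - 1), so p_0''(2) = 14. On the right, p_1''(2) = 2c, so c = 7.

7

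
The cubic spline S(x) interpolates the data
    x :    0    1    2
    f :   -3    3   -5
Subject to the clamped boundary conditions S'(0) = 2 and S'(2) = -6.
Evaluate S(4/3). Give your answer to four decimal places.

1.2963

Let m_i = S''(x_i). Step sizes h_i = 1, 1; slopes of the chords Δ_i = (y_(i+1) - y_i)/h_i = 6, -8.
  1·m_0 + 4·m_1 + 1·m_2 = 6(Δ_1 - Δ_0) = -84
Clamped end conditions give two more equations: 2h_0·m_0 + h_0·m_1 = 6(Δ_0 - S'(0)) = 24 and h_1·m_1 + 2h_1·m_2 = 6(S'(2) - Δ_1) = 12.
Solving the tridiagonal system: m_0 = 29, m_1 = -34, m_2 = 23.
On [1, 2], S(x) = 3 - 1/2·(x - 1) - 17·(x - 1)² + 19/2·(x - 1)³.
With (x - 1) = 1/3: S(4/3) = 35/27.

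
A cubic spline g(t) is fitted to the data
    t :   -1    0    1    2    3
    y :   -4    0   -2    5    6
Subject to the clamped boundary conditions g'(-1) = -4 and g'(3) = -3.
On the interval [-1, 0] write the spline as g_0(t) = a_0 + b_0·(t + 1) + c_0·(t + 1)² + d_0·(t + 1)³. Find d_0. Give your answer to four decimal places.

-9.9107

With M_i denoting the second derivative at x_i, h_i = 1, 1, 1, 1, and Δ_i = (y_(i+1) − y_i)/h_i = 4, -2, 7, 1:
  1·M_0 + 4·M_1 + 1·M_2 = 6(Δ_1 - Δ_0) = -36
  1·M_1 + 4·M_2 + 1·M_3 = 6(Δ_2 - Δ_1) = 54
  1·M_2 + 4·M_3 + 1·M_4 = 6(Δ_3 - Δ_2) = -36
Clamped end conditions give two more equations: 2h_0·M_0 + h_0·M_1 = 6(Δ_0 - g'(-1)) = 48 and h_3·M_3 + 2h_3·M_4 = 6(g'(3) - Δ_3) = -24.
Solving the tridiagonal system: M_0 = 1003/28, M_1 = -331/14, M_2 = 91/4, M_3 = -187/14, M_4 = -149/28.
On [-1, 0], with g_0(t) = a_0 + b_0·(t + 1) + c_0·(t + 1)² + d_0·(t + 1)³: c_0 = M_0/2 = 1003/56, d_0 = (M_1 - M_0)/(6h_0) = -555/56, b_0 = Δ_0 - h_0(2M_0 + M_1)/6 = -4.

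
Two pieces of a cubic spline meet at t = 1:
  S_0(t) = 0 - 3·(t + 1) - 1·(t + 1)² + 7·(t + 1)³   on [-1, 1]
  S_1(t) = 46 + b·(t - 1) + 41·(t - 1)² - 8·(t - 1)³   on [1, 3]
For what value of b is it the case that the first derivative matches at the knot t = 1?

77

S_0'(t) = -3 - 2·(t + 1) + 21·(t + 1)², so S_0'(1) = 77. On the right, S_1'(1) = b, so b = 77.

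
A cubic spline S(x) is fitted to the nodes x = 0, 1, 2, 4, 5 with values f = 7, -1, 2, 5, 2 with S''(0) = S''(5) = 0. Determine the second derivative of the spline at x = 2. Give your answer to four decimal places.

Write M_i for S''(x_i). With h_i = 1, 1, 2, 1 and divided differences Δ_i = -8, 3, 3/2, -3, the continuity of S' gives the tridiagonal system
  1·M_0 + 4·M_1 + 1·M_2 = 6(Δ_1 - Δ_0) = 66
  1·M_1 + 6·M_2 + 2·M_3 = 6(Δ_2 - Δ_1) = -9
  2·M_2 + 6·M_3 + 1·M_4 = 6(Δ_3 - Δ_2) = -27
Natural end conditions: M_0 = M_4 = 0.
Solving: M_0 = 0, M_1 = 1056/61, M_2 = -198/61, M_3 = -417/122, M_4 = 0.

-3.2459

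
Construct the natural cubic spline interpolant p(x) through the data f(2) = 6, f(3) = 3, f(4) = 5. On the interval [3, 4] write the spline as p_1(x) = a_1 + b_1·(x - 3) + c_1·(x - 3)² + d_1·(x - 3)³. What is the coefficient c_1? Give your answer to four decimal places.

3.7500

With M_i denoting the second derivative at x_i, h_i = 1, 1, and Δ_i = (y_(i+1) − y_i)/h_i = -3, 2:
  1·M_0 + 4·M_1 + 1·M_2 = 6(Δ_1 - Δ_0) = 30
Natural end conditions: M_0 = M_2 = 0.
Solving the tridiagonal system: M_0 = 0, M_1 = 15/2, M_2 = 0.
On [3, 4], with p_1(x) = a_1 + b_1·(x - 3) + c_1·(x - 3)² + d_1·(x - 3)³: c_1 = M_1/2 = 15/4, d_1 = (M_2 - M_1)/(6h_1) = -5/4, b_1 = Δ_1 - h_1(2M_1 + M_2)/6 = -1/2.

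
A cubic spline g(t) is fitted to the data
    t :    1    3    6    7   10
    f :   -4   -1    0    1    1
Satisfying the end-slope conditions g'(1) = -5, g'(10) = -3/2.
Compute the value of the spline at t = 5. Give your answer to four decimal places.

0.1979

Let m_i = g''(x_i). Step sizes h_i = 2, 3, 1, 3; slopes of the chords Δ_i = (y_(i+1) - y_i)/h_i = 3/2, 1/3, 1, 0.
  2·m_0 + 10·m_1 + 3·m_2 = 6(Δ_1 - Δ_0) = -7
  3·m_1 + 8·m_2 + 1·m_3 = 6(Δ_2 - Δ_1) = 4
  1·m_2 + 8·m_3 + 3·m_4 = 6(Δ_3 - Δ_2) = -6
Clamped end conditions give two more equations: 2h_0·m_0 + h_0·m_1 = 6(Δ_0 - g'(1)) = 39 and h_3·m_3 + 2h_3·m_4 = 6(g'(10) - Δ_3) = -9.
Forward elimination and back-substitution give m_0 = 12325/1068, m_1 = -956/267, m_2 = 1019/534, m_3 = -140/267, m_4 = -661/534.
On [3, 6], g(t) = -1 + 3161/1068·(t - 3) - 478/267·(t - 3)² + 977/3204·(t - 3)³.
With (t - 3) = 2: g(5) = 317/1602.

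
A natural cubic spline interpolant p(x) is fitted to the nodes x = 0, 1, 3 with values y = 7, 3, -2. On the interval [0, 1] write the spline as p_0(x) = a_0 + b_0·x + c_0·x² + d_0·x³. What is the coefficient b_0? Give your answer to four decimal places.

With M_i denoting the second derivative at x_i, h_i = 1, 2, and Δ_i = (y_(i+1) − y_i)/h_i = -4, -5/2:
  1·M_0 + 6·M_1 + 2·M_2 = 6(Δ_1 - Δ_0) = 9
Natural end conditions: M_0 = M_2 = 0.
Forward elimination and back-substitution give M_0 = 0, M_1 = 3/2, M_2 = 0.
On [0, 1], with p_0(x) = a_0 + b_0·x + c_0·x² + d_0·x³: c_0 = M_0/2 = 0, d_0 = (M_1 - M_0)/(6h_0) = 1/4, b_0 = Δ_0 - h_0(2M_0 + M_1)/6 = -17/4.

-4.2500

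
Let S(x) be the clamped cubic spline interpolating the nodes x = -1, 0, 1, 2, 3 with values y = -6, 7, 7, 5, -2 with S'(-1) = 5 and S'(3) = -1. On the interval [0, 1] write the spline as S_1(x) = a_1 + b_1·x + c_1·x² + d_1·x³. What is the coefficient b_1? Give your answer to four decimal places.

9.0714

With σ_i denoting the second derivative at x_i, h_i = 1, 1, 1, 1, and Δ_i = (y_(i+1) − y_i)/h_i = 13, 0, -2, -7:
  1·σ_0 + 4·σ_1 + 1·σ_2 = 6(Δ_1 - Δ_0) = -78
  1·σ_1 + 4·σ_2 + 1·σ_3 = 6(Δ_2 - Δ_1) = -12
  1·σ_2 + 4·σ_3 + 1·σ_4 = 6(Δ_3 - Δ_2) = -30
Clamped end conditions give two more equations: 2h_0·σ_0 + h_0·σ_1 = 6(Δ_0 - S'(-1)) = 48 and h_3·σ_3 + 2h_3·σ_4 = 6(S'(3) - Δ_3) = 36.
Hence σ_0 = 279/7, σ_1 = -222/7, σ_2 = 9, σ_3 = -114/7, σ_4 = 183/7.
On [0, 1], with S_1(x) = a_1 + b_1·x + c_1·x² + d_1·x³: c_1 = σ_1/2 = -111/7, d_1 = (σ_2 - σ_1)/(6h_1) = 95/14, b_1 = Δ_1 - h_1(2σ_1 + σ_2)/6 = 127/14.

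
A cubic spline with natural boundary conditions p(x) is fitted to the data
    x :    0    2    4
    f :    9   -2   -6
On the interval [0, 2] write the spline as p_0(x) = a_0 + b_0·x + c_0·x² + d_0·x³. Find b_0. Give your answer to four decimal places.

Write M_i for p''(x_i). With h_i = 2, 2 and divided differences Δ_i = -11/2, -2, the continuity of p' gives the tridiagonal system
  2·M_0 + 8·M_1 + 2·M_2 = 6(Δ_1 - Δ_0) = 21
Natural end conditions: M_0 = M_2 = 0.
Hence M_0 = 0, M_1 = 21/8, M_2 = 0.
On [0, 2], with p_0(x) = a_0 + b_0·x + c_0·x² + d_0·x³: c_0 = M_0/2 = 0, d_0 = (M_1 - M_0)/(6h_0) = 7/32, b_0 = Δ_0 - h_0(2M_0 + M_1)/6 = -51/8.

-6.3750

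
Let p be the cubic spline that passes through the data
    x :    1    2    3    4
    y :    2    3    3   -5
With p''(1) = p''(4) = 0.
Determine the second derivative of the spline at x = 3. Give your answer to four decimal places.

-12.4000

Write M_i for p''(x_i). With h_i = 1, 1, 1 and divided differences Δ_i = 1, 0, -8, the continuity of p' gives the tridiagonal system
  1·M_0 + 4·M_1 + 1·M_2 = 6(Δ_1 - Δ_0) = -6
  1·M_1 + 4·M_2 + 1·M_3 = 6(Δ_2 - Δ_1) = -48
Natural end conditions: M_0 = M_3 = 0.
Hence M_0 = 0, M_1 = 8/5, M_2 = -62/5, M_3 = 0.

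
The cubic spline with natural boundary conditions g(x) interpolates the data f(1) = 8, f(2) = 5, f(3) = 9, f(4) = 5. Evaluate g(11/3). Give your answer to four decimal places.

7.1037

Let M_i = g''(x_i). Step sizes h_i = 1, 1, 1; slopes of the chords Δ_i = (y_(i+1) - y_i)/h_i = -3, 4, -4.
  1·M_0 + 4·M_1 + 1·M_2 = 6(Δ_1 - Δ_0) = 42
  1·M_1 + 4·M_2 + 1·M_3 = 6(Δ_2 - Δ_1) = -48
Natural end conditions: M_0 = M_3 = 0.
Forward elimination and back-substitution give M_0 = 0, M_1 = 72/5, M_2 = -78/5, M_3 = 0.
On [3, 4], g(x) = 9 + 6/5·(x - 3) - 39/5·(x - 3)² + 13/5·(x - 3)³.
With (x - 3) = 2/3: g(11/3) = 959/135.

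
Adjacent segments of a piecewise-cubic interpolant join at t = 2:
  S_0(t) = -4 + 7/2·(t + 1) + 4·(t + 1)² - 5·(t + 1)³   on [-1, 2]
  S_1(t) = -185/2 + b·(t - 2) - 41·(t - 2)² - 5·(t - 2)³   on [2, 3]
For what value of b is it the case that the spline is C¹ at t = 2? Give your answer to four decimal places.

-107.5000

S_0'(t) = 7/2 + 8·(t + 1) - 15·(t + 1)², so S_0'(2) = -215/2. On the right, S_1'(2) = b, so b = -215/2.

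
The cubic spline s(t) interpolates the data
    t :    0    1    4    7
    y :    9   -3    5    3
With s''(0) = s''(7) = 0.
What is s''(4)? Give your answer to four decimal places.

-4.8736

Put m_i = s'' at the i-th knot. Here h = (1, 3, 3) and Δ = (-12, 8/3, -2/3), so the interior equations h_(i-1)·m_(i-1) + 2(h_(i-1)+h_i)·m_i + h_i·m_(i+1) = 6(Δ_i − Δ_(i-1)) read
  1·m_0 + 8·m_1 + 3·m_2 = 6(Δ_1 - Δ_0) = 88
  3·m_1 + 12·m_2 + 3·m_3 = 6(Δ_2 - Δ_1) = -20
Natural end conditions: m_0 = m_3 = 0.
Hence m_0 = 0, m_1 = 372/29, m_2 = -424/87, m_3 = 0.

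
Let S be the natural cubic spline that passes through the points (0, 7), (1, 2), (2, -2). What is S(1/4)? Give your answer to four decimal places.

With σ_i denoting the second derivative at x_i, h_i = 1, 1, and Δ_i = (y_(i+1) − y_i)/h_i = -5, -4:
  1·σ_0 + 4·σ_1 + 1·σ_2 = 6(Δ_1 - Δ_0) = 6
Natural end conditions: σ_0 = σ_2 = 0.
Hence σ_0 = 0, σ_1 = 3/2, σ_2 = 0.
On [0, 1], S(x) = 7 - 21/4·x + 0·x² + 1/4·x³.
With x = 1/4: S(1/4) = 1457/256.

5.6914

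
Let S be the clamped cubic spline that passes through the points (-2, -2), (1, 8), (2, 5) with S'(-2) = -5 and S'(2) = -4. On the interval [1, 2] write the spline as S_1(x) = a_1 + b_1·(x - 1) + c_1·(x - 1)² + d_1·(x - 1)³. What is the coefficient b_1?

0

With σ_i denoting the second derivative at x_i, h_i = 3, 1, and Δ_i = (y_(i+1) − y_i)/h_i = 10/3, -3:
  3·σ_0 + 8·σ_1 + 1·σ_2 = 6(Δ_1 - Δ_0) = -38
Clamped end conditions give two more equations: 2h_0·σ_0 + h_0·σ_1 = 6(Δ_0 - S'(-2)) = 50 and h_1·σ_1 + 2h_1·σ_2 = 6(S'(2) - Δ_1) = -6.
Forward elimination and back-substitution give σ_0 = 40/3, σ_1 = -10, σ_2 = 2.
On [1, 2], with S_1(x) = a_1 + b_1·(x - 1) + c_1·(x - 1)² + d_1·(x - 1)³: c_1 = σ_1/2 = -5, d_1 = (σ_2 - σ_1)/(6h_1) = 2, b_1 = Δ_1 - h_1(2σ_1 + σ_2)/6 = 0.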